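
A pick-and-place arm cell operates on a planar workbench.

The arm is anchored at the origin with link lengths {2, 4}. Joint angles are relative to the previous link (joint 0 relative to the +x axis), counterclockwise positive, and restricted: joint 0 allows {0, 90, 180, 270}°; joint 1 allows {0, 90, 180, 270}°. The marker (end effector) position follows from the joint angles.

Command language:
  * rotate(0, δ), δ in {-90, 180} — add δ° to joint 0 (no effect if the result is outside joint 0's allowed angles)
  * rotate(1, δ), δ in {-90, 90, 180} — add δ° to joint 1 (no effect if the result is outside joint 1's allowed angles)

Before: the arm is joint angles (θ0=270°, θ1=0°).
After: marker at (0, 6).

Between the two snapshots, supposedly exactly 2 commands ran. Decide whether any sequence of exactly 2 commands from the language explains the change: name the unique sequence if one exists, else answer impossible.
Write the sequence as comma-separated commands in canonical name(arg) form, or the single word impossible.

initial: joint angles (θ0=270°, θ1=0°)
[1] after rotate(0, -90): joint angles (θ0=180°, θ1=0°)
[2] after rotate(0, -90): joint angles (θ0=90°, θ1=0°)
no other 2-command option fits: unique.

rotate(0, -90), rotate(0, -90)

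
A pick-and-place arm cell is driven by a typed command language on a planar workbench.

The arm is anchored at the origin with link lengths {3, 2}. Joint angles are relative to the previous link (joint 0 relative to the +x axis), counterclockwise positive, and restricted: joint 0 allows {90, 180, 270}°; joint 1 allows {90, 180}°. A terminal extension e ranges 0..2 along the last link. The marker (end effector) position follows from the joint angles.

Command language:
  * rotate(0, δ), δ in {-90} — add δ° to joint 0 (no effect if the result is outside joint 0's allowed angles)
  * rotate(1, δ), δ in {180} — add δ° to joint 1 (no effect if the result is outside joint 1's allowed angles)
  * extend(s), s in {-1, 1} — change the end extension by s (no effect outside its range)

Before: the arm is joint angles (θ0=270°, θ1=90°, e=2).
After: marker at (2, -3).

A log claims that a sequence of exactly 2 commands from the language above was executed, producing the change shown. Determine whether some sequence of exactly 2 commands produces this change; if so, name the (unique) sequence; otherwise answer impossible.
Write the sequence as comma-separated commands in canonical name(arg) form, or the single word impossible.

t0: joint angles (θ0=270°, θ1=90°, e=2)
[1] after extend(-1): joint angles (θ0=270°, θ1=90°, e=1)
[2] after extend(-1): joint angles (θ0=270°, θ1=90°, e=0)
no other 2-command option fits: unique.

extend(-1), extend(-1)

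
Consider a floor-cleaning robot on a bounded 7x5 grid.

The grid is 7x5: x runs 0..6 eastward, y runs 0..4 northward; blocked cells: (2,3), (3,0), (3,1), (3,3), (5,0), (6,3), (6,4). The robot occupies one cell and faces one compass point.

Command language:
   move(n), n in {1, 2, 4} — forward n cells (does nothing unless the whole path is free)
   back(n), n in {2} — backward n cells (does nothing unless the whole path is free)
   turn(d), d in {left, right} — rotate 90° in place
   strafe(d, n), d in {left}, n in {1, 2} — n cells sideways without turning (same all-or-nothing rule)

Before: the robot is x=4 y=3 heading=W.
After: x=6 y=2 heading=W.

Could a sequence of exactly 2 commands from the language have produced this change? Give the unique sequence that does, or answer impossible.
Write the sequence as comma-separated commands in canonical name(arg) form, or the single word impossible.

strafe(left, 1), back(2)

key: order matters: swapping strafe(left, 1) and back(2) lands elsewhere
t0: x=4 y=3 heading=W
step 1 (strafe(left, 1)): x=4 y=2 heading=W
step 2 (back(2)): x=6 y=2 heading=W
all 64 alternatives checked — unique.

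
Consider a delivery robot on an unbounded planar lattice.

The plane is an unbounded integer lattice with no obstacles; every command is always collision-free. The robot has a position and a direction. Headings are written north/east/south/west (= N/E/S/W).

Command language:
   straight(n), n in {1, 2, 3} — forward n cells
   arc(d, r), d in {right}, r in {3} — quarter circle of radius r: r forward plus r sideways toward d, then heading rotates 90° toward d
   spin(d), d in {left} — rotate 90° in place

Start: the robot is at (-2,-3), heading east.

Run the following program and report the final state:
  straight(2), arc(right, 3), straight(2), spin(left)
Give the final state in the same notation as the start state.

at (3,-8), heading east

from: at (-2,-3), heading east
t=1 straight(2) ⇒ at (0,-3), heading east
t=2 arc(right, 3) ⇒ at (3,-6), heading south
t=3 straight(2) ⇒ at (3,-8), heading south
t=4 spin(left) ⇒ at (3,-8), heading east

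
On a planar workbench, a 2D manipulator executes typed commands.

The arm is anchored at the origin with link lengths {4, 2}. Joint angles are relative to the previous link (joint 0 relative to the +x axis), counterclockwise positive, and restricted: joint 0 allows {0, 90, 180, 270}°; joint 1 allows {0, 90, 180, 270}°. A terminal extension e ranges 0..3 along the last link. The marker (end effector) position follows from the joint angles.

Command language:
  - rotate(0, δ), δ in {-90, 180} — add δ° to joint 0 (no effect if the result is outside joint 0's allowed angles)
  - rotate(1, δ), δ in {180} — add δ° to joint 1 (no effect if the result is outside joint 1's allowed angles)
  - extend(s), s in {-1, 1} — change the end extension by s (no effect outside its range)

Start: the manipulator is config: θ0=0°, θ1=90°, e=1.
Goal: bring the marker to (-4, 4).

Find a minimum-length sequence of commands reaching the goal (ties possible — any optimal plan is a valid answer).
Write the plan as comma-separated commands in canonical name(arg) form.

rotate(1, 180), rotate(0, 180), extend(1)

initial: config: θ0=0°, θ1=90°, e=1
step 1 (rotate(1, 180)): config: θ0=0°, θ1=270°, e=1
step 2 (rotate(0, 180)): config: θ0=180°, θ1=270°, e=1
step 3 (extend(1)): config: θ0=180°, θ1=270°, e=2
no 2-step plan works, so 3 is optimal.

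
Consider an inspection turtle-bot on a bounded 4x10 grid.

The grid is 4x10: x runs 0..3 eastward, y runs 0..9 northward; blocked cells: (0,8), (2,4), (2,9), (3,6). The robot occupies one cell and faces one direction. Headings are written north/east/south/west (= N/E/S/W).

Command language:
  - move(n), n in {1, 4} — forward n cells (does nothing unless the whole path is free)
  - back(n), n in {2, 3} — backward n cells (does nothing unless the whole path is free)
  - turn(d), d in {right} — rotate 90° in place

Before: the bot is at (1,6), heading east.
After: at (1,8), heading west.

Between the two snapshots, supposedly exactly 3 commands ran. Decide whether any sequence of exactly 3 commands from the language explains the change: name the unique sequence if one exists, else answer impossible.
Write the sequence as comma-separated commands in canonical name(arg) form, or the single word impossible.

key: position moved to (1,8) AND the heading swung to W — translation plus rotation needed
initial: at (1,6), heading east
[1] after turn(right): at (1,6), heading south
[2] after back(2): at (1,8), heading south
[3] after turn(right): at (1,8), heading west
no rival 3-sequence matches.

turn(right), back(2), turn(right)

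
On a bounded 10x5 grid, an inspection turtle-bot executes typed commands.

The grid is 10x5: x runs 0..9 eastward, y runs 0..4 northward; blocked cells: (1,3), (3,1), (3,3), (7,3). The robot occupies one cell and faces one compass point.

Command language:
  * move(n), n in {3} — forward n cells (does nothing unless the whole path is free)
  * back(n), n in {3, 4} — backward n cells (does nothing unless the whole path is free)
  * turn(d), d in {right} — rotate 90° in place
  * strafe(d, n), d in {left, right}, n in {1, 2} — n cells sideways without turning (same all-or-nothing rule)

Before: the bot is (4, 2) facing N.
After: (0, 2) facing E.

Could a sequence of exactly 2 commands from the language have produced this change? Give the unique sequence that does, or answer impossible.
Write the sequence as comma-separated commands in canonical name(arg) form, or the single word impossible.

key: cell and facing (now E) both changed — the 2 commands mix motion and turning
from: (4, 2) facing N
step 1 (turn(right)): (4, 2) facing E
step 2 (back(4)): (0, 2) facing E
all 64 alternatives checked — unique.

turn(right), back(4)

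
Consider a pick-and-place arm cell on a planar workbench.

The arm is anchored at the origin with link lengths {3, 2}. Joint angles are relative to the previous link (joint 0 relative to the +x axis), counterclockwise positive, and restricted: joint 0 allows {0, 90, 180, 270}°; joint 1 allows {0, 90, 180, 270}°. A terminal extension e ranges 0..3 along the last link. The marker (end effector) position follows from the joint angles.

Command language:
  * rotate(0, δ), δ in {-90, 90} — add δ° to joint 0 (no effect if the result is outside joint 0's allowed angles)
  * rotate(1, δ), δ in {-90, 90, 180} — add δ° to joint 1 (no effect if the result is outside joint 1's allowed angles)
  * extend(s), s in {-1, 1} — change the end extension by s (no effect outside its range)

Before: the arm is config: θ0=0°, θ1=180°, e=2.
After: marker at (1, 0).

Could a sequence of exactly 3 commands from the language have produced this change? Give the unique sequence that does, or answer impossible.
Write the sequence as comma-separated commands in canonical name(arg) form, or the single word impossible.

from: config: θ0=0°, θ1=180°, e=2
[1] after extend(-1): config: θ0=0°, θ1=180°, e=1
[2] after extend(-1): config: θ0=0°, θ1=180°, e=0
[3] after extend(-1): config: θ0=0°, θ1=180°, e=0
no other 3-command option fits: unique.

extend(-1), extend(-1), extend(-1)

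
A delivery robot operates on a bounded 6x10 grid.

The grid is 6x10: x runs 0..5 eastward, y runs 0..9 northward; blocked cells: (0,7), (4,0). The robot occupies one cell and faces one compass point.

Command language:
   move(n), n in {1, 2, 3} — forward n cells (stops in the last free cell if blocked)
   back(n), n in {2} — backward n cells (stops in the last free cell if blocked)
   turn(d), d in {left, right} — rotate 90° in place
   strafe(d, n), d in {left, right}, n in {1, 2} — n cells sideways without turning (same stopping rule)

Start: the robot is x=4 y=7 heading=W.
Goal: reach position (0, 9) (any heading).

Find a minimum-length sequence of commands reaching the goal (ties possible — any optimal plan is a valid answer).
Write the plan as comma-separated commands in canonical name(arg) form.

begin: x=4 y=7 heading=W
1. move(1) → x=3 y=7 heading=W
2. strafe(right, 2) → x=3 y=9 heading=W
3. move(3) → x=0 y=9 heading=W
shorter routes all fall short; 3 is best.

move(1), strafe(right, 2), move(3)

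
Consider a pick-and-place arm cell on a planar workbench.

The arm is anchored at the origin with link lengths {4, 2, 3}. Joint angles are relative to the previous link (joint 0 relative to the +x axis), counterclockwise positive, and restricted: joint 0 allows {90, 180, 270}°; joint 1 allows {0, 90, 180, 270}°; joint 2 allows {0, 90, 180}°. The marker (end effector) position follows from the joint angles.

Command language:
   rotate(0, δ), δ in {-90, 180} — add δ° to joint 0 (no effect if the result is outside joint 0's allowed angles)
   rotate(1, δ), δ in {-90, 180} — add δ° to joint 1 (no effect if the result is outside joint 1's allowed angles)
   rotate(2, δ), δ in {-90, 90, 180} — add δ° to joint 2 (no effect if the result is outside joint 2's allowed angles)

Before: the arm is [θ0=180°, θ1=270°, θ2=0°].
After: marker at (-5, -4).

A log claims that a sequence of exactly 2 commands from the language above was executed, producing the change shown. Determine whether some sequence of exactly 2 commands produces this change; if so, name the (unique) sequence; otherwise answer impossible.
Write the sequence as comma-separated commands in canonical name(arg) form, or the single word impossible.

rotate(0, -90), rotate(0, 180)

key: order matters: swapping rotate(0, -90) and rotate(0, 180) lands elsewhere
initial: [θ0=180°, θ1=270°, θ2=0°]
step 1 (rotate(0, -90)): [θ0=90°, θ1=270°, θ2=0°]
step 2 (rotate(0, 180)): [θ0=270°, θ1=270°, θ2=0°]
no rival 2-sequence matches.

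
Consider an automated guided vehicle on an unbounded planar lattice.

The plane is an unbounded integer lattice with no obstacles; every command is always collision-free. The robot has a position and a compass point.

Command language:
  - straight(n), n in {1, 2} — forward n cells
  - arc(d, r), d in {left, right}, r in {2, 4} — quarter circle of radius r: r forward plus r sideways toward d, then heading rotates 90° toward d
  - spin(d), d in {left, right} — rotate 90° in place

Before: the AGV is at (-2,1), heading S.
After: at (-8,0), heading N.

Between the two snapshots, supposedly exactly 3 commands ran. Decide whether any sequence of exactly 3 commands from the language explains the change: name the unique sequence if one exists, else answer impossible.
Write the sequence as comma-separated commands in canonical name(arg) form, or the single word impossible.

arc(right, 4), arc(right, 2), straight(1)

key: order matters: swapping arc(right, 4) and straight(1) lands elsewhere
from: at (-2,1), heading S
t=1 arc(right, 4) ⇒ at (-6,-3), heading W
t=2 arc(right, 2) ⇒ at (-8,-1), heading N
t=3 straight(1) ⇒ at (-8,0), heading N
no other 3-command option fits: unique.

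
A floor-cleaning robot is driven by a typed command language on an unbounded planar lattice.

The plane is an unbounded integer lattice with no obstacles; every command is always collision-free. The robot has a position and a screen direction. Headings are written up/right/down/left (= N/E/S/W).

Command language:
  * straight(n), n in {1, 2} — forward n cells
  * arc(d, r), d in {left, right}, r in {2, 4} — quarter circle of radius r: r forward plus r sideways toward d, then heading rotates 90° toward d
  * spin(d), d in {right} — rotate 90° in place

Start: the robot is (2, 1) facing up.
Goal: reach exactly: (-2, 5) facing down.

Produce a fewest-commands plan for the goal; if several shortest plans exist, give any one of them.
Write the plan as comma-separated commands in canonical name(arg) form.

t0: (2, 1) facing up
[1] after spin(right): (2, 1) facing right
[2] after arc(left, 2): (4, 3) facing up
[3] after arc(left, 4): (0, 7) facing left
[4] after arc(left, 2): (-2, 5) facing down
minimal: 4 command(s), checked below 4.

spin(right), arc(left, 2), arc(left, 4), arc(left, 2)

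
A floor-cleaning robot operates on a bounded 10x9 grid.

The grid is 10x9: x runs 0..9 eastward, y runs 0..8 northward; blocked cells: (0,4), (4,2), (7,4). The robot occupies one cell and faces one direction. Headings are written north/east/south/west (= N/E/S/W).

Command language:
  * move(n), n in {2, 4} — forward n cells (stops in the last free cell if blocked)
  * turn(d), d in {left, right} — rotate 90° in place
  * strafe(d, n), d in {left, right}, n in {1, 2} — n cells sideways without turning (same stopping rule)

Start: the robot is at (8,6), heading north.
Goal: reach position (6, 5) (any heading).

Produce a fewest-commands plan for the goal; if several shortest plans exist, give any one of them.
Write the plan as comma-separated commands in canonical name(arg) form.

turn(left), move(2), strafe(left, 1)

from: at (8,6), heading north
1. turn(left) → at (8,6), heading west
2. move(2) → at (6,6), heading west
3. strafe(left, 1) → at (6,5), heading west
no 2-step plan works, so 3 is optimal.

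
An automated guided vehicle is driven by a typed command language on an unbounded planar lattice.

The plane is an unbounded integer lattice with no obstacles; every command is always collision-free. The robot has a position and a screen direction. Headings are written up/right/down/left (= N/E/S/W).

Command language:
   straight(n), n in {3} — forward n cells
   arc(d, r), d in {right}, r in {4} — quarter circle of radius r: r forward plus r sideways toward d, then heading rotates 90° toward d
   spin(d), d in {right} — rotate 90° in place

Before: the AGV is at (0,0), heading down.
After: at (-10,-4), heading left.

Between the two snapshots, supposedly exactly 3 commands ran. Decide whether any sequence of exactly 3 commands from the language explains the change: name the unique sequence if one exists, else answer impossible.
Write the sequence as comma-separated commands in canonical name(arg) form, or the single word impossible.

key: position moved to (-10,-4) AND the heading swung to W — translation plus rotation needed
begin: at (0,0), heading down
step 1 (arc(right, 4)): at (-4,-4), heading left
step 2 (straight(3)): at (-7,-4), heading left
step 3 (straight(3)): at (-10,-4), heading left
all 27 alternatives checked — unique.

arc(right, 4), straight(3), straight(3)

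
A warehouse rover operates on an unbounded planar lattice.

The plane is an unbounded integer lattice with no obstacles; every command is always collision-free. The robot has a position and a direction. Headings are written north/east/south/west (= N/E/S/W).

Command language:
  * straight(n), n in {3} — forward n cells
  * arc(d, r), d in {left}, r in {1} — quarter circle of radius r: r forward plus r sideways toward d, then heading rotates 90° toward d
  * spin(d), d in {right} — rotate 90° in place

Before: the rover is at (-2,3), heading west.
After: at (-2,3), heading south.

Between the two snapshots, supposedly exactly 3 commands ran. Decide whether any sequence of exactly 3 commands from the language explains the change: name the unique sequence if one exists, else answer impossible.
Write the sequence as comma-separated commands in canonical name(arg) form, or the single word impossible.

key: parked at (-2,3) the whole time — nothing moves the robot
from: at (-2,3), heading west
[1] after spin(right): at (-2,3), heading north
[2] after spin(right): at (-2,3), heading east
[3] after spin(right): at (-2,3), heading south
no other 3-command option fits: unique.

spin(right), spin(right), spin(right)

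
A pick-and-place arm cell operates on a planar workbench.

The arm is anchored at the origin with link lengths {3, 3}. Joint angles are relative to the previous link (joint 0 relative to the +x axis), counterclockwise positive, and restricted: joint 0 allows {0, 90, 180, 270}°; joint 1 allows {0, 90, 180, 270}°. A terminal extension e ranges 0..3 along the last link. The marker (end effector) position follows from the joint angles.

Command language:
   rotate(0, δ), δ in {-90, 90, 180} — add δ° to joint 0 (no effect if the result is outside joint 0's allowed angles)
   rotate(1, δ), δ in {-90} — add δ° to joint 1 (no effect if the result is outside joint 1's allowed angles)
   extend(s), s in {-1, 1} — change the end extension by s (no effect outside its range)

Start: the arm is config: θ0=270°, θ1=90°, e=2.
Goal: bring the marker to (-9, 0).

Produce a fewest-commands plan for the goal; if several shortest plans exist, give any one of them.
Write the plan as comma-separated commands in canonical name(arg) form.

rotate(1, -90), extend(1), rotate(0, -90)

initial: config: θ0=270°, θ1=90°, e=2
t=1 rotate(1, -90) ⇒ config: θ0=270°, θ1=0°, e=2
t=2 extend(1) ⇒ config: θ0=270°, θ1=0°, e=3
t=3 rotate(0, -90) ⇒ config: θ0=180°, θ1=0°, e=3
shorter routes all fall short; 3 is best.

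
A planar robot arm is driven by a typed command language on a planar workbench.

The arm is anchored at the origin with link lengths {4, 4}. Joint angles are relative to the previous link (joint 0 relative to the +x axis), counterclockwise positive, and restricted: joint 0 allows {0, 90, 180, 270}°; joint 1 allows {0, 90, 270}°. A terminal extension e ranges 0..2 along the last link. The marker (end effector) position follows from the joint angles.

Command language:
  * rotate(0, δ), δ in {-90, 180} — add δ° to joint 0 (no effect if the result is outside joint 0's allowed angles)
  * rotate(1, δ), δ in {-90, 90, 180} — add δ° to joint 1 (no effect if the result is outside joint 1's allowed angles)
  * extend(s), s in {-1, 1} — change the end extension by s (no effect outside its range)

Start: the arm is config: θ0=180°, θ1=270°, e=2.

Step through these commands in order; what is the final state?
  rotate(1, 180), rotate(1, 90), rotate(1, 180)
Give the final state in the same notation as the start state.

start: config: θ0=180°, θ1=270°, e=2
[1] after rotate(1, 180): config: θ0=180°, θ1=90°, e=2
[2] after rotate(1, 90): config: θ0=180°, θ1=90°, e=2
[3] after rotate(1, 180): config: θ0=180°, θ1=270°, e=2

config: θ0=180°, θ1=270°, e=2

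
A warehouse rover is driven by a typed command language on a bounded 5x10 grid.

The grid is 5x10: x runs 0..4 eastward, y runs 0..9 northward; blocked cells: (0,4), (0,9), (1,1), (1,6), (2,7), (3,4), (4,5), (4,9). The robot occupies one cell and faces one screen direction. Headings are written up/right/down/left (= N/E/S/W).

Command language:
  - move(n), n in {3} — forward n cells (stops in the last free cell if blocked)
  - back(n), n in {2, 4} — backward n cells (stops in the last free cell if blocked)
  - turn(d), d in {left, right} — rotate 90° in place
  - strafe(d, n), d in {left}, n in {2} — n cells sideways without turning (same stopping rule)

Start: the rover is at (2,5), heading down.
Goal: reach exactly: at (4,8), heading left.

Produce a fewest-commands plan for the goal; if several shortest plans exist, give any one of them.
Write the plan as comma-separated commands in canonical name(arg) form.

back(2), strafe(left, 2), back(2), turn(right)

initial: at (2,5), heading down
t=1 back(2) ⇒ at (2,6), heading down
t=2 strafe(left, 2) ⇒ at (4,6), heading down
t=3 back(2) ⇒ at (4,8), heading down
t=4 turn(right) ⇒ at (4,8), heading left
nothing shorter than 4 reaches the goal.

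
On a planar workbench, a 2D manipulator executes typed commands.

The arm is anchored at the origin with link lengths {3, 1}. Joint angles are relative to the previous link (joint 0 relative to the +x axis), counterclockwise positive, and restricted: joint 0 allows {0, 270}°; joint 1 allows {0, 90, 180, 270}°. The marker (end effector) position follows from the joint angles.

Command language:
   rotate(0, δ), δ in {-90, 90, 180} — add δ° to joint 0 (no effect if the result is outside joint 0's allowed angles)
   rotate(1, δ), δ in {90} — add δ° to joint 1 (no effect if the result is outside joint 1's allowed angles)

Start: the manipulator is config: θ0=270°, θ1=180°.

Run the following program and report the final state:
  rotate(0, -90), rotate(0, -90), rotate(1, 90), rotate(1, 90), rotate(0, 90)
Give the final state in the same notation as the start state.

config: θ0=0°, θ1=0°

initial: config: θ0=270°, θ1=180°
step 1 (rotate(0, -90)): config: θ0=270°, θ1=180°
step 2 (rotate(0, -90)): config: θ0=270°, θ1=180°
step 3 (rotate(1, 90)): config: θ0=270°, θ1=270°
step 4 (rotate(1, 90)): config: θ0=270°, θ1=0°
step 5 (rotate(0, 90)): config: θ0=0°, θ1=0°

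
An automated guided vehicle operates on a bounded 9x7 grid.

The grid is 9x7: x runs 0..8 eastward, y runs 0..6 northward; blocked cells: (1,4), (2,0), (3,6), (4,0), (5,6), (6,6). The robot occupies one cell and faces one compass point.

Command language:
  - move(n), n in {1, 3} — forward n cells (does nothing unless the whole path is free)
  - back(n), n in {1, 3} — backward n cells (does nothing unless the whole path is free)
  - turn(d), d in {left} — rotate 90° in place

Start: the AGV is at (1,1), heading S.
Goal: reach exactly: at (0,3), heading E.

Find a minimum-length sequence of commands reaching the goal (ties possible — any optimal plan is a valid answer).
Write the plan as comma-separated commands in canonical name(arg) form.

move(1), back(3), turn(left), back(1)

begin: at (1,1), heading S
1. move(1) → at (1,0), heading S
2. back(3) → at (1,3), heading S
3. turn(left) → at (1,3), heading E
4. back(1) → at (0,3), heading E
nothing shorter than 4 reaches the goal.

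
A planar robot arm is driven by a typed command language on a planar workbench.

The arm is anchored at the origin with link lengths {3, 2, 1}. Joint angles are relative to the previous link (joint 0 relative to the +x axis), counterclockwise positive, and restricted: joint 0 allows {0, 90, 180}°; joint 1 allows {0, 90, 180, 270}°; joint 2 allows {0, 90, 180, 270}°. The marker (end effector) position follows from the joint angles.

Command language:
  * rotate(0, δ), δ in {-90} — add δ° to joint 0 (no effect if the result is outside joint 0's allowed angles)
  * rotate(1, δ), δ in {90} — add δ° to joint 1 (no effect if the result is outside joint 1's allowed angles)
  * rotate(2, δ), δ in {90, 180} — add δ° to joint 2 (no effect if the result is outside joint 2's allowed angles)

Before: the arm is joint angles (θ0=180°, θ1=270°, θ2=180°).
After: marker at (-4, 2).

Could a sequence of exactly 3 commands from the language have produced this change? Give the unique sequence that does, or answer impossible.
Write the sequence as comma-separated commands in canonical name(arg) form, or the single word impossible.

from: joint angles (θ0=180°, θ1=270°, θ2=180°)
t=1 rotate(2, 90) ⇒ joint angles (θ0=180°, θ1=270°, θ2=270°)
t=2 rotate(2, 90) ⇒ joint angles (θ0=180°, θ1=270°, θ2=0°)
t=3 rotate(2, 90) ⇒ joint angles (θ0=180°, θ1=270°, θ2=90°)
no other 3-command option fits: unique.

rotate(2, 90), rotate(2, 90), rotate(2, 90)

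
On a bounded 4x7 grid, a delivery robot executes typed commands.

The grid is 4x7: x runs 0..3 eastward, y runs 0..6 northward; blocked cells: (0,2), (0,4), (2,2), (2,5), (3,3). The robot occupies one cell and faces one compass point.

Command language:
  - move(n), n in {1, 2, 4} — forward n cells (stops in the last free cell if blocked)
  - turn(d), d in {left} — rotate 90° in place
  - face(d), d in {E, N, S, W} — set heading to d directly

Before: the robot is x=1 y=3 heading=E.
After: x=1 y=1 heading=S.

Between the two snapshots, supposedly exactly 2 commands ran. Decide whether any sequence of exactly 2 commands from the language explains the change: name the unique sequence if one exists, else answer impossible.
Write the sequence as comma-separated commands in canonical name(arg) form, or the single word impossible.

key: cell and facing (now S) both changed — the 2 commands mix motion and turning
initial: x=1 y=3 heading=E
step 1 (face(S)): x=1 y=3 heading=S
step 2 (move(2)): x=1 y=1 heading=S
no rival 2-sequence matches.

face(S), move(2)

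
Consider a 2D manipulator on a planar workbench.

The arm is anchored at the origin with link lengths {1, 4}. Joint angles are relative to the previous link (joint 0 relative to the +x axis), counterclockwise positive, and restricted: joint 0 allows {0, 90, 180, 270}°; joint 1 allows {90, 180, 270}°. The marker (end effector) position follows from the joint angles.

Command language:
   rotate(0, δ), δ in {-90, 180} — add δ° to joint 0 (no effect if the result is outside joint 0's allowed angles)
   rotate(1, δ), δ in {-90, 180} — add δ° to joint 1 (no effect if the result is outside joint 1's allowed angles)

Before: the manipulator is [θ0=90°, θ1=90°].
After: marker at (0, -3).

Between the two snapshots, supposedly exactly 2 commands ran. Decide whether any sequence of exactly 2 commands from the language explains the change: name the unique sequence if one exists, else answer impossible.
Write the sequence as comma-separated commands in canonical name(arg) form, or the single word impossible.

rotate(1, 180), rotate(1, -90)

key: running rotate(1, -90) before rotate(1, 180) would end elsewhere — order is forced
start: [θ0=90°, θ1=90°]
[1] after rotate(1, 180): [θ0=90°, θ1=270°]
[2] after rotate(1, -90): [θ0=90°, θ1=180°]
no other 2-command option fits: unique.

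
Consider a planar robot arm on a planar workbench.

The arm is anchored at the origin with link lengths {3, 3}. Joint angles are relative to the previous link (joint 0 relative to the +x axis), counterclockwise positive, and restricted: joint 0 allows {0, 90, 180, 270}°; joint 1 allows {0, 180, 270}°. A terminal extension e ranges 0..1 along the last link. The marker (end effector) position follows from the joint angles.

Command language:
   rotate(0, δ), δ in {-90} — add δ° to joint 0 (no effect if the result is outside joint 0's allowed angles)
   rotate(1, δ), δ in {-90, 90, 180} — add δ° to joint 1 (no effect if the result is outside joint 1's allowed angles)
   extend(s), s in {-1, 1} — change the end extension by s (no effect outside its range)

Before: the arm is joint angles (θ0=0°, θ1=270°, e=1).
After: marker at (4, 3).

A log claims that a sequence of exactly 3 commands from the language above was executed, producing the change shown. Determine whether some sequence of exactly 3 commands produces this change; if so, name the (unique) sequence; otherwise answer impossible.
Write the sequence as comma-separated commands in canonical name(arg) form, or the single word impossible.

rotate(0, -90), rotate(0, -90), rotate(0, -90)

begin: joint angles (θ0=0°, θ1=270°, e=1)
t=1 rotate(0, -90) ⇒ joint angles (θ0=270°, θ1=270°, e=1)
t=2 rotate(0, -90) ⇒ joint angles (θ0=180°, θ1=270°, e=1)
t=3 rotate(0, -90) ⇒ joint angles (θ0=90°, θ1=270°, e=1)
no rival 3-sequence matches.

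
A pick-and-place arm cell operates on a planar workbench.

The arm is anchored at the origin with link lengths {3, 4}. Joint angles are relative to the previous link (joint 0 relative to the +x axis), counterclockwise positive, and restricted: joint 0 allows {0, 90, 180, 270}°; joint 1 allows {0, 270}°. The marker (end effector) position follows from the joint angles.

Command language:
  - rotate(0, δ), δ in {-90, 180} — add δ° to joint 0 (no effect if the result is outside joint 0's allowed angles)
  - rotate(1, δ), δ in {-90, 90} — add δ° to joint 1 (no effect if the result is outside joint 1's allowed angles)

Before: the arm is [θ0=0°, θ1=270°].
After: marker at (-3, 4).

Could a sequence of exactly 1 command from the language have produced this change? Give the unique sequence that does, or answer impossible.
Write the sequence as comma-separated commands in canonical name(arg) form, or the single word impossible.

initial: [θ0=0°, θ1=270°]
[1] after rotate(0, 180): [θ0=180°, θ1=270°]
uniquely the one of 4 1-step routes that fits.

rotate(0, 180)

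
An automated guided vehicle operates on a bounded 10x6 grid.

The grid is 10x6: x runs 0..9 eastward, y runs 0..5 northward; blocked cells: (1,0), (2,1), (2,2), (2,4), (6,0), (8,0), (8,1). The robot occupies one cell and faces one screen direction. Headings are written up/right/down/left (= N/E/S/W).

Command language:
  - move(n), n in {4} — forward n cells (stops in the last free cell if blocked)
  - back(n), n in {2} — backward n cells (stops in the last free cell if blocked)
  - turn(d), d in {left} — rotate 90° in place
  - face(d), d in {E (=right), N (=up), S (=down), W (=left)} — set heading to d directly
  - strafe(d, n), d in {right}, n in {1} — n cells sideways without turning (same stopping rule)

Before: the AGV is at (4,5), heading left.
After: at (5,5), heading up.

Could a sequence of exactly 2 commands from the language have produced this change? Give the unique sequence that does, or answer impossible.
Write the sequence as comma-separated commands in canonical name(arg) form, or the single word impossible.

key: order matters: swapping face(N) and strafe(right, 1) lands elsewhere
start: at (4,5), heading left
step 1 (face(N)): at (4,5), heading up
step 2 (strafe(right, 1)): at (5,5), heading up
no other 2-command option fits: unique.

face(N), strafe(right, 1)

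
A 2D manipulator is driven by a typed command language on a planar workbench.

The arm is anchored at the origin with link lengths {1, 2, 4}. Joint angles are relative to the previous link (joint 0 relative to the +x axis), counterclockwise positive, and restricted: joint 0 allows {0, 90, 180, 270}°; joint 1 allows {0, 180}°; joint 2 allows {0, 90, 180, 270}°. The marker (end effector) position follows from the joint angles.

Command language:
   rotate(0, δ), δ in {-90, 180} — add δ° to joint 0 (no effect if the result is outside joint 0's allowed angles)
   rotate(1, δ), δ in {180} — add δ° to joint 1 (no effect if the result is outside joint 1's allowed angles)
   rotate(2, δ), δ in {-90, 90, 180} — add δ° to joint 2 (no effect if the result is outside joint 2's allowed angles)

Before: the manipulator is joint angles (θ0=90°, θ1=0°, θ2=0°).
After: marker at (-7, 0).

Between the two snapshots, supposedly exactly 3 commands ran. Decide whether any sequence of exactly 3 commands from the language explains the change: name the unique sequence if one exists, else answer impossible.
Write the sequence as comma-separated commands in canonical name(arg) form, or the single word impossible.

initial: joint angles (θ0=90°, θ1=0°, θ2=0°)
[1] after rotate(0, -90): joint angles (θ0=0°, θ1=0°, θ2=0°)
[2] after rotate(0, -90): joint angles (θ0=270°, θ1=0°, θ2=0°)
[3] after rotate(0, -90): joint angles (θ0=180°, θ1=0°, θ2=0°)
no rival 3-sequence matches.

rotate(0, -90), rotate(0, -90), rotate(0, -90)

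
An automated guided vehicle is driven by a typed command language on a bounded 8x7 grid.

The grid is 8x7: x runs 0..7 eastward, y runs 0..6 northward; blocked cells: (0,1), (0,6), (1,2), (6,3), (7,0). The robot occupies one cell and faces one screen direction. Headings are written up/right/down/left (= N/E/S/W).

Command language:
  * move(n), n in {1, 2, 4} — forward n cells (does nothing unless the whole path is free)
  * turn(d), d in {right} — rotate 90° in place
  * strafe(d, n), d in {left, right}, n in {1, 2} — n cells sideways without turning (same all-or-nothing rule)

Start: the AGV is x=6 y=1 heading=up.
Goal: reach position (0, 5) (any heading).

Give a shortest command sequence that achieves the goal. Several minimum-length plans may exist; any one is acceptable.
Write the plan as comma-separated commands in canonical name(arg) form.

begin: x=6 y=1 heading=up
t=1 strafe(left, 2) ⇒ x=4 y=1 heading=up
t=2 strafe(left, 2) ⇒ x=2 y=1 heading=up
t=3 move(4) ⇒ x=2 y=5 heading=up
t=4 strafe(left, 2) ⇒ x=0 y=5 heading=up
no 3-step plan works, so 4 is optimal.

strafe(left, 2), strafe(left, 2), move(4), strafe(left, 2)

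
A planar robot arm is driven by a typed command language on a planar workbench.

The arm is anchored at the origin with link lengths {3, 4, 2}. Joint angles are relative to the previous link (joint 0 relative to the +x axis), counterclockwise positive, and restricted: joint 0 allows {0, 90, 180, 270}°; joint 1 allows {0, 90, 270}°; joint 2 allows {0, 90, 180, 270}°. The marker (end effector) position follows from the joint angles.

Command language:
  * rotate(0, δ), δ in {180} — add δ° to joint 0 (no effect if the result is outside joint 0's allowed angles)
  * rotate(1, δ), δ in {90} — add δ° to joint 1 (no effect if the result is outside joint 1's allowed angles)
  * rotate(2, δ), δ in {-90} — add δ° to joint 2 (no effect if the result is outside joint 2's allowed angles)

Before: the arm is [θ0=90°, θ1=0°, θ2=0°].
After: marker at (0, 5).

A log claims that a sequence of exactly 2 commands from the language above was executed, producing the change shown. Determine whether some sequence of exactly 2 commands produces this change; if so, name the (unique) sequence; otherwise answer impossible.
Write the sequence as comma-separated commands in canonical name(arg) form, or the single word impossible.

initial: [θ0=90°, θ1=0°, θ2=0°]
[1] after rotate(2, -90): [θ0=90°, θ1=0°, θ2=270°]
[2] after rotate(2, -90): [θ0=90°, θ1=0°, θ2=180°]
uniquely the one of 9 2-step routes that fits.

rotate(2, -90), rotate(2, -90)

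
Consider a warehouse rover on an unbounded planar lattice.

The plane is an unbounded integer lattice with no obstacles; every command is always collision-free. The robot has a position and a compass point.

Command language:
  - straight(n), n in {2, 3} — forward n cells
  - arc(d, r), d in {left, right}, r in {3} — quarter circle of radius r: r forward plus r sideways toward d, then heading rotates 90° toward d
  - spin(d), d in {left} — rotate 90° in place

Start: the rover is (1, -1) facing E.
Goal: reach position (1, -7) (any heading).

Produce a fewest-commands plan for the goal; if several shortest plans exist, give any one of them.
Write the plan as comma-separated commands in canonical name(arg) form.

arc(right, 3), arc(right, 3)

start: (1, -1) facing E
step 1 (arc(right, 3)): (4, -4) facing S
step 2 (arc(right, 3)): (1, -7) facing W
minimal: 2 command(s), checked below 2.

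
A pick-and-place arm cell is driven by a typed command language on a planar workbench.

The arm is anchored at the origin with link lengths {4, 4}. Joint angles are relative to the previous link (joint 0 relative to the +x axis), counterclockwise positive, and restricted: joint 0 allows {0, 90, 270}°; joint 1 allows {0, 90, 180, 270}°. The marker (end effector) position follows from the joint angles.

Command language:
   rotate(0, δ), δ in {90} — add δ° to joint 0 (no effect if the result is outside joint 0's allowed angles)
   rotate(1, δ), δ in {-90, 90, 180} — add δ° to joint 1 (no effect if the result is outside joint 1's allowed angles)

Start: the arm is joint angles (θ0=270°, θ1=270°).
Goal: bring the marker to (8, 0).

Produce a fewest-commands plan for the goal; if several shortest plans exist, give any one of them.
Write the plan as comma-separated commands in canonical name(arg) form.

rotate(1, 90), rotate(0, 90)

t0: joint angles (θ0=270°, θ1=270°)
[1] after rotate(1, 90): joint angles (θ0=270°, θ1=0°)
[2] after rotate(0, 90): joint angles (θ0=0°, θ1=0°)
shorter routes all fall short; 2 is best.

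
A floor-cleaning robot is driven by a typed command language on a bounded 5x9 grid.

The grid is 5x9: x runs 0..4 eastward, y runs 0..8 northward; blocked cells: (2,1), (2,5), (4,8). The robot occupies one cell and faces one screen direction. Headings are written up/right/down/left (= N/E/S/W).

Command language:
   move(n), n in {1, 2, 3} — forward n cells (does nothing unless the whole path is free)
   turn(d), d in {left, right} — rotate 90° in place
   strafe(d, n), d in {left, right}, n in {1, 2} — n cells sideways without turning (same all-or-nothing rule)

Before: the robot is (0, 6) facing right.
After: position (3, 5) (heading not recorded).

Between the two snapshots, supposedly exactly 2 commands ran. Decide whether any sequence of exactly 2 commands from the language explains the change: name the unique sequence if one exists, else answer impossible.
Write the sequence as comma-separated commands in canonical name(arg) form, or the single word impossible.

move(3), strafe(right, 1)

key: order matters: swapping move(3) and strafe(right, 1) lands elsewhere
from: (0, 6) facing right
[1] after move(3): (3, 6) facing right
[2] after strafe(right, 1): (3, 5) facing right
no other 2-command option fits: unique.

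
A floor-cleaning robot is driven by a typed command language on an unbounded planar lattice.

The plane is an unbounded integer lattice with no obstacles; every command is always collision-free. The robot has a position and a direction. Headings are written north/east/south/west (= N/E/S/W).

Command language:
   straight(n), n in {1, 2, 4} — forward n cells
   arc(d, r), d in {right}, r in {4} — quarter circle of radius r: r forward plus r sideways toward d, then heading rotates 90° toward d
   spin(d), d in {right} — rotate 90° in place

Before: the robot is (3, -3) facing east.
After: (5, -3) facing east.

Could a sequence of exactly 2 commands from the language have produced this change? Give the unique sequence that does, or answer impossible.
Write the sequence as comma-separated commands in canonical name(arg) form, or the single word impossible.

straight(1), straight(1)

key: still facing E at the end — nothing in the sequence rotates
begin: (3, -3) facing east
step 1 (straight(1)): (4, -3) facing east
step 2 (straight(1)): (5, -3) facing east
no other 2-command option fits: unique.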